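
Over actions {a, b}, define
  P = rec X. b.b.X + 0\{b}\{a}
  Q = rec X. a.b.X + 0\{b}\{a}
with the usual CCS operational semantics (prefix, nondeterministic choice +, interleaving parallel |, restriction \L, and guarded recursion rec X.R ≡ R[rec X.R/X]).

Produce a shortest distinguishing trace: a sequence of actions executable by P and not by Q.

P's transition system — 2 states:
  m0 = rec X. b.b.X + 0\{b}\{a} → --b--▸ m1
  m1 = b.(rec X. b.b.X + 0\{b}\{a}) → --b--▸ m0
Q's transition system — 2 states:
  n0 = rec X. a.b.X + 0\{b}\{a} → --a--▸ n1
  n1 = b.(rec X. a.b.X + 0\{b}\{a}) → --b--▸ n0
Trace ⟨b⟩ through P, begin at {m0}:
  [1] b ⇒ {m1}
  ✓ P
Trace ⟨b⟩ through Q, begin at {n0}:
  [1] b ⇒ ∅ (Q stuck)

b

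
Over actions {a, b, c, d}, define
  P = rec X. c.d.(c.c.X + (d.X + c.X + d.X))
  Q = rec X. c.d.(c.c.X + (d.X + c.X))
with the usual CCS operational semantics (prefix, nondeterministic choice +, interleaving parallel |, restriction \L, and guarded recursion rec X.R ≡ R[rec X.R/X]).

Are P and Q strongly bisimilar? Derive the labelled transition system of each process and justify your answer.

YES

LTS(P): 4 reachable states
  s0 = rec X. c.d.(c.c.X + (d.X + c.X + d.X)) → —c→ s1
  s1 = d.(c.c.(rec X. c.d.(c.c.X + (d.X + c.X + d.X))) + (d.(rec X. c.d.(c.c.X + (d.X + c.X + d.X))) + c.(rec X. c.d.(c.c.X + (d.X + c.X + d.X))) + d.(rec X. c.d.(c.c.X + (d.X + c.X + d.X))))) → —d→ s2
  s2 = c.c.(rec X. c.d.(c.c.X + (d.X + c.X + d.X))) + (d.(rec X. c.d.(c.c.X + (d.X + c.X + d.X))) + c.(rec X. c.d.(c.c.X + (d.X + c.X + d.X))) + d.(rec X. c.d.(c.c.X + (d.X + c.X + d.X)))) → —c→ s0, —c→ s3, —d→ s0
  s3 = c.(rec X. c.d.(c.c.X + (d.X + c.X + d.X))) → —c→ s0
LTS(Q): 4 reachable states
  t0 = rec X. c.d.(c.c.X + (d.X + c.X)) → —c→ t1
  t1 = d.(c.c.(rec X. c.d.(c.c.X + (d.X + c.X))) + (d.(rec X. c.d.(c.c.X + (d.X + c.X))) + c.(rec X. c.d.(c.c.X + (d.X + c.X))))) → —d→ t2
  t2 = c.c.(rec X. c.d.(c.c.X + (d.X + c.X))) + (d.(rec X. c.d.(c.c.X + (d.X + c.X))) + c.(rec X. c.d.(c.c.X + (d.X + c.X)))) → —c→ t0, —c→ t3, —d→ t0
  t3 = c.(rec X. c.d.(c.c.X + (d.X + c.X))) → —c→ t0
Bisimilarity quotient blocks:
  B0 = {s0, t0}
  B1 = {s1, t1}
  B2 = {s2, t2}
  B3 = {s3, t3}
s0 ∈ B0, t0 ∈ B0 → same block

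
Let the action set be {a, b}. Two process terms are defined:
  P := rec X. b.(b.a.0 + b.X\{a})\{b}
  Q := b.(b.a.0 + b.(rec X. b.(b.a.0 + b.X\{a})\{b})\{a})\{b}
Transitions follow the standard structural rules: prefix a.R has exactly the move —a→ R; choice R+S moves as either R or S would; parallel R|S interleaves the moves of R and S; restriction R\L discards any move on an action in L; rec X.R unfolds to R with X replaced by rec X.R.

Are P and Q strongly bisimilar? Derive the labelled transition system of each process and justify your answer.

Reachable graph of P (2 states):
  s0 = rec X. b.(b.a.0 + b.X\{a})\{b} → =b=> s1
  s1 = (b.a.0 + b.(rec X. b.(b.a.0 + b.X\{a})\{b})\{a})\{b} → deadlocked
Reachable graph of Q (2 states):
  t0 = b.(b.a.0 + b.(rec X. b.(b.a.0 + b.X\{a})\{b})\{a})\{b} → =b=> t1
  t1 = (b.a.0 + b.(rec X. b.(b.a.0 + b.X\{a})\{b})\{a})\{b} → deadlocked
Bisimilarity quotient blocks:
  B0 = {s0, t0}
  B1 = {s1, t1}
s0 ∈ B0, t0 ∈ B0 → same block

P ~ Q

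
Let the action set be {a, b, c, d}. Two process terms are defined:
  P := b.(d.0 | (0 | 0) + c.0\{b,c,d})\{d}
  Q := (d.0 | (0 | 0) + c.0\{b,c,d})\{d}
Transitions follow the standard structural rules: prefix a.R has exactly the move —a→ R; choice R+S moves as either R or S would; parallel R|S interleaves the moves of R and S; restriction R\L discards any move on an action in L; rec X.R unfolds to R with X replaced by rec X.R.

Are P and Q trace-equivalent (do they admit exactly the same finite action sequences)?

P's transition system — 3 states:
  s0 = b.(d.0 | (0 | 0) + c.0\{b,c,d})\{d} has moves ··b··> s1
  s1 = (d.0 | (0 | 0) + c.0\{b,c,d})\{d} has moves ··c··> s2
  s2 = 0\{b,c,d}\{d} has moves deadlocked
Q's transition system — 2 states:
  t0 = (d.0 | (0 | 0) + c.0\{b,c,d})\{d} has moves ··c··> t1
  t1 = 0\{b,c,d}\{d} has moves deadlocked
Trace ⟨b⟩ through P, begin at {s0}:
  step 1 (b): {s1}
  P completes σ.
Trace ⟨b⟩ through Q, begin at {t0}:
  step 1 (b): ∅  — Q cannot continue

traces(P) ≠ traces(Q) — witness ⟨b⟩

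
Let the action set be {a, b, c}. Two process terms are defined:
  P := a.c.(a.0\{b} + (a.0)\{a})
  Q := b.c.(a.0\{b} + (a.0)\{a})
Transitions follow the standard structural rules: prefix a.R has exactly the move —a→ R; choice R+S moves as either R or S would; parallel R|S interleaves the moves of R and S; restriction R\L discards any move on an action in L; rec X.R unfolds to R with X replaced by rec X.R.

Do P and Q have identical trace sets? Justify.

trace-distinct — witness ⟨a⟩

LTS(P): 4 reachable states
  s0 = a.c.(a.0\{b} + (a.0)\{a}) | --a--▸ s1
  s1 = c.(a.0\{b} + (a.0)\{a}) | --c--▸ s2
  s2 = a.0\{b} + (a.0)\{a} | --a--▸ s3
  s3 = 0\{b} | ·
LTS(Q): 4 reachable states
  t0 = b.c.(a.0\{b} + (a.0)\{a}) | --b--▸ t1
  t1 = c.(a.0\{b} + (a.0)\{a}) | --c--▸ t2
  t2 = a.0\{b} + (a.0)\{a} | --a--▸ t3
  t3 = 0\{b} | ·
Trace ⟨a⟩ through P, begin at {s0}:
  after a @ step 1: {s1}
  — P admits the full trace.
Trace ⟨a⟩ through Q, begin at {t0}:
  after a @ step 1: no successor for Q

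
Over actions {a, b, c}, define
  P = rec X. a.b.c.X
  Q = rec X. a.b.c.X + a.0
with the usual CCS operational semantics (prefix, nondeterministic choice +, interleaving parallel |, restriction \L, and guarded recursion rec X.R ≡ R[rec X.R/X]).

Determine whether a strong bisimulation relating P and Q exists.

LTS(P): 3 reachable states
  s0 = rec X. a.b.c.X :: --a--▸ s1
  s1 = b.c.(rec X. a.b.c.X) :: --b--▸ s2
  s2 = c.(rec X. a.b.c.X) :: --c--▸ s0
LTS(Q): 4 reachable states
  t0 = rec X. a.b.c.X + a.0 :: --a--▸ t1, --a--▸ t2
  t1 = 0 :: deadlocked
  t2 = b.c.(rec X. a.b.c.X + a.0) :: --b--▸ t3
  t3 = c.(rec X. a.b.c.X + a.0) :: --c--▸ t0
Coarsest stable partition (strong bisimilarity classes):
  B0 = {s0}
  B1 = {s1}
  B2 = {s2}
  B3 = {t0}
  B4 = {t1}
  B5 = {t2}
  B6 = {t3}
s0 ∈ B0, t0 ∈ B3 → different blocks

P ≁ Q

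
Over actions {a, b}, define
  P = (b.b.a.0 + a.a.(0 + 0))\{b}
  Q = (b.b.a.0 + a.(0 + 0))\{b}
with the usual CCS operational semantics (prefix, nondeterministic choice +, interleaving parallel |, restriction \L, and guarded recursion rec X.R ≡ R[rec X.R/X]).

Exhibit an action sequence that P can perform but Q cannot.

Reachable graph of P (3 states):
  s0 = (b.b.a.0 + a.a.(0 + 0))\{b} :: -a-> s1
  s1 = (a.(0 + 0))\{b} :: -a-> s2
  s2 = (0 + 0)\{b} :: ·
Reachable graph of Q (2 states):
  t0 = (b.b.a.0 + a.(0 + 0))\{b} :: -a-> t1
  t1 = (0 + 0)\{b} :: ·
Executing aa from P (initial set {s0}):
  step 1 (a): {s1}
  step 2 (a): {s2}
  — P admits the full trace.
Executing aa from Q (initial set {t0}):
  step 1 (a): {t1}
  step 2 (a): no successor for Q

aa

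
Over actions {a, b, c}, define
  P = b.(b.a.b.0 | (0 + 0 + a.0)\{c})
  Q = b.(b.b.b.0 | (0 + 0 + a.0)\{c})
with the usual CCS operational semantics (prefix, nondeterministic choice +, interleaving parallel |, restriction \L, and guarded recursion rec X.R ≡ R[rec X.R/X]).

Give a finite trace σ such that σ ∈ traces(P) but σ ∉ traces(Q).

Reachable graph of P (9 states):
  u0 = b.(b.a.b.0 | (0 + 0 + a.0)\{c}) → -b-> u1
  u1 = b.a.b.0 | (0 + 0 + a.0)\{c} → -a-> u2, -b-> u3
  u2 = b.a.b.0 | 0\{c} → -b-> u4
  u3 = a.b.0 | (0 + 0 + a.0)\{c} → -a-> u4, -a-> u5
  u4 = a.b.0 | 0\{c} → -a-> u6
  u5 = b.0 | (0 + 0 + a.0)\{c} → -a-> u6, -b-> u7
  u6 = b.0 | 0\{c} → -b-> u8
  u7 = 0 | (0 + 0 + a.0)\{c} → -a-> u8
  u8 = 0 | 0\{c} → stopped
Reachable graph of Q (9 states):
  v0 = b.(b.b.b.0 | (0 + 0 + a.0)\{c}) → -b-> v1
  v1 = b.b.b.0 | (0 + 0 + a.0)\{c} → -a-> v2, -b-> v3
  v2 = b.b.b.0 | 0\{c} → -b-> v4
  v3 = b.b.0 | (0 + 0 + a.0)\{c} → -a-> v4, -b-> v5
  v4 = b.b.0 | 0\{c} → -b-> v6
  v5 = b.0 | (0 + 0 + a.0)\{c} → -a-> v6, -b-> v7
  v6 = b.0 | 0\{c} → -b-> v8
  v7 = 0 | (0 + 0 + a.0)\{c} → -a-> v8
  v8 = 0 | 0\{c} → stopped
Run σ = ⟨baba⟩ on P: start {u0}
  after b @ step 1: {u1}
  after a @ step 2: {u2}
  after b @ step 3: {u4}
  after a @ step 4: {u6}
  — P admits the full trace.
Run σ = ⟨baba⟩ on Q: start {v0}
  after b @ step 1: {v1}
  after a @ step 2: {v2}
  after b @ step 3: {v4}
  after a @ step 4: ∅  — Q cannot continue

baba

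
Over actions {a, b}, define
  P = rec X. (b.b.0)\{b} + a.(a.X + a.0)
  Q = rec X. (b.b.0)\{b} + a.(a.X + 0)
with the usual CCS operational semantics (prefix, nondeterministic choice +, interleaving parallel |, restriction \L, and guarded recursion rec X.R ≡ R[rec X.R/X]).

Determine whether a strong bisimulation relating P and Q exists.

LTS(P): 3 reachable states
  u0 = rec X. (b.b.0)\{b} + a.(a.X + a.0) → ··a··> u1
  u1 = a.(rec X. (b.b.0)\{b} + a.(a.X + a.0)) + a.0 → ··a··> u0, ··a··> u2
  u2 = 0 → stopped
LTS(Q): 2 reachable states
  v0 = rec X. (b.b.0)\{b} + a.(a.X + 0) → ··a··> v1
  v1 = a.(rec X. (b.b.0)\{b} + a.(a.X + 0)) + 0 → ··a··> v0
Bisimilarity quotient blocks:
  B0 = {u0}
  B1 = {u1}
  B2 = {u2}
  B3 = {v0, v1}
u0 ∈ B0, v0 ∈ B3 → different blocks

NO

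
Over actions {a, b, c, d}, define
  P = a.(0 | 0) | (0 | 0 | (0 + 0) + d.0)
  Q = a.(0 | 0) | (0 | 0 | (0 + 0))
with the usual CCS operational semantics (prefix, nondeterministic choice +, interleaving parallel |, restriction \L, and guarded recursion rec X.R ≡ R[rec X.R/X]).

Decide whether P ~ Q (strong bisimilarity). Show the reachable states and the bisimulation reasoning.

NO

Reachable graph of P (4 states):
  p0 = a.(0 | 0) | (0 | 0 | (0 + 0) + d.0) has moves —a→ p1, —d→ p2
  p1 = 0 | 0 | (0 | 0 | (0 + 0) + d.0) has moves —d→ p3
  p2 = a.(0 | 0) | 0 has moves —a→ p3
  p3 = 0 | 0 | 0 has moves deadlocked
Reachable graph of Q (2 states):
  q0 = a.(0 | 0) | (0 | 0 | (0 + 0)) has moves —a→ q1
  q1 = 0 | 0 | (0 | 0 | (0 + 0)) has moves deadlocked
Coarsest stable partition (strong bisimilarity classes):
  B0 = {p0}
  B1 = {p2, q0}
  B2 = {p3, q1}
  B3 = {p1}
p0 ∈ B0, q0 ∈ B1 → different blocks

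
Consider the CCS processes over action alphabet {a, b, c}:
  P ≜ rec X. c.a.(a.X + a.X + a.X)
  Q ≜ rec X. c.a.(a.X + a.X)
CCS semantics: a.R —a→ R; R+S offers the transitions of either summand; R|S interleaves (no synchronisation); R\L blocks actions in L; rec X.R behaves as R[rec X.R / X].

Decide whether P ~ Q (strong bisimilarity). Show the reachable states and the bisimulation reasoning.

LTS(P): 3 reachable states
  s0 = rec X. c.a.(a.X + a.X + a.X) has moves =c=> s1
  s1 = a.(a.(rec X. c.a.(a.X + a.X + a.X)) + a.(rec X. c.a.(a.X + a.X + a.X)) + a.(rec X. c.a.(a.X + a.X + a.X))) has moves =a=> s2
  s2 = a.(rec X. c.a.(a.X + a.X + a.X)) + a.(rec X. c.a.(a.X + a.X + a.X)) + a.(rec X. c.a.(a.X + a.X + a.X)) has moves =a=> s0
LTS(Q): 3 reachable states
  t0 = rec X. c.a.(a.X + a.X) has moves =c=> t1
  t1 = a.(a.(rec X. c.a.(a.X + a.X)) + a.(rec X. c.a.(a.X + a.X))) has moves =a=> t2
  t2 = a.(rec X. c.a.(a.X + a.X)) + a.(rec X. c.a.(a.X + a.X)) has moves =a=> t0
Coarsest stable partition (strong bisimilarity classes):
  B0 = {s0, t0}
  B1 = {s1, t1}
  B2 = {s2, t2}
s0 ∈ B0, t0 ∈ B0 → same block

bisimilar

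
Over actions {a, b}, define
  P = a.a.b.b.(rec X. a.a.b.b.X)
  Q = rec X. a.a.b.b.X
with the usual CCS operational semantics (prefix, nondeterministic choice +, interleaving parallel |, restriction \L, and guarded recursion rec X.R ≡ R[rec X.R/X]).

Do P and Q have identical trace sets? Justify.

YES

Reachable graph of P (5 states):
  s0 = a.a.b.b.(rec X. a.a.b.b.X) ⊢ --a--▸ s1
  s1 = a.b.b.(rec X. a.a.b.b.X) ⊢ --a--▸ s2
  s2 = b.b.(rec X. a.a.b.b.X) ⊢ --b--▸ s3
  s3 = b.(rec X. a.a.b.b.X) ⊢ --b--▸ s4
  s4 = rec X. a.a.b.b.X ⊢ --a--▸ s1
Reachable graph of Q (4 states):
  t0 = rec X. a.a.b.b.X ⊢ --a--▸ t1
  t1 = a.b.b.(rec X. a.a.b.b.X) ⊢ --a--▸ t2
  t2 = b.b.(rec X. a.a.b.b.X) ⊢ --b--▸ t3
  t3 = b.(rec X. a.a.b.b.X) ⊢ --b--▸ t0
Coarsest stable partition (strong bisimilarity classes):
  B0 = {s0, s4, t0}
  B1 = {s1, t1}
  B2 = {s2, t2}
  B3 = {s3, t3}
s0 ∈ B0, t0 ∈ B0 → same block
Bisimilar ⇒ trace-equivalent.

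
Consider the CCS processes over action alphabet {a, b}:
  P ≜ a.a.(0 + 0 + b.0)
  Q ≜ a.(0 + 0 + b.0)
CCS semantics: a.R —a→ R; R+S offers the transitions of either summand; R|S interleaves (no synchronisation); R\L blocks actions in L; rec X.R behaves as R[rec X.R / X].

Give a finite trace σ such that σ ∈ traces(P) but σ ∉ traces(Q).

aa

Reachable graph of P (4 states):
  u0 = a.a.(0 + 0 + b.0) | -a-> u1
  u1 = a.(0 + 0 + b.0) | -a-> u2
  u2 = 0 + 0 + b.0 | -b-> u3
  u3 = 0 | stopped
Reachable graph of Q (3 states):
  v0 = a.(0 + 0 + b.0) | -a-> v1
  v1 = 0 + 0 + b.0 | -b-> v2
  v2 = 0 | stopped
Trace ⟨aa⟩ through P, begin at {u0}:
  [1] a ⇒ {u1}
  [2] a ⇒ {u2}
  P completes σ.
Trace ⟨aa⟩ through Q, begin at {v0}:
  [1] a ⇒ {v1}
  [2] a ⇒ ∅  — Q cannot continue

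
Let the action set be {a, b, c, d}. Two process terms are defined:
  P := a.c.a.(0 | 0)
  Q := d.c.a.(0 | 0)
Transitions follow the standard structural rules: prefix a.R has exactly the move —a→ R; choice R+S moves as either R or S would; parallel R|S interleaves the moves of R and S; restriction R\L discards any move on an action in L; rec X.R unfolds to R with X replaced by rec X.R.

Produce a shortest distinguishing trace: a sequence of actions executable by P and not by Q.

P's transition system — 4 states:
  m0 = a.c.a.(0 | 0) has moves -a-> m1
  m1 = c.a.(0 | 0) has moves -c-> m2
  m2 = a.(0 | 0) has moves -a-> m3
  m3 = 0 | 0 has moves deadlocked
Q's transition system — 4 states:
  n0 = d.c.a.(0 | 0) has moves -d-> n1
  n1 = c.a.(0 | 0) has moves -c-> n2
  n2 = a.(0 | 0) has moves -a-> n3
  n3 = 0 | 0 has moves deadlocked
Run σ = ⟨a⟩ on P: start {m0}
  step 1 (a): {m1}
  ✓ P
Run σ = ⟨a⟩ on Q: start {n0}
  step 1 (a): ∅ (Q stuck)

a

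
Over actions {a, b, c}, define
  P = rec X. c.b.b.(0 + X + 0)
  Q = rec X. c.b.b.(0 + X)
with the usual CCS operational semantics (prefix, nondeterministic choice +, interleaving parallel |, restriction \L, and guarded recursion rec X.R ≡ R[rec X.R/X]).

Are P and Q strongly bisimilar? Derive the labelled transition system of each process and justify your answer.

LTS(P): 4 reachable states
  s0 = rec X. c.b.b.(0 + X + 0) has moves =c=> s1
  s1 = b.b.(0 + (rec X. c.b.b.(0 + X + 0)) + 0) has moves =b=> s2
  s2 = b.(0 + (rec X. c.b.b.(0 + X + 0)) + 0) has moves =b=> s3
  s3 = 0 + (rec X. c.b.b.(0 + X + 0)) + 0 has moves =c=> s1
LTS(Q): 4 reachable states
  t0 = rec X. c.b.b.(0 + X) has moves =c=> t1
  t1 = b.b.(0 + (rec X. c.b.b.(0 + X))) has moves =b=> t2
  t2 = b.(0 + (rec X. c.b.b.(0 + X))) has moves =b=> t3
  t3 = 0 + (rec X. c.b.b.(0 + X)) has moves =c=> t1
Bisimilarity quotient blocks:
  B0 = {s0, s3, t0, t3}
  B1 = {s1, t1}
  B2 = {s2, t2}
s0 ∈ B0, t0 ∈ B0 → same block

bisimilar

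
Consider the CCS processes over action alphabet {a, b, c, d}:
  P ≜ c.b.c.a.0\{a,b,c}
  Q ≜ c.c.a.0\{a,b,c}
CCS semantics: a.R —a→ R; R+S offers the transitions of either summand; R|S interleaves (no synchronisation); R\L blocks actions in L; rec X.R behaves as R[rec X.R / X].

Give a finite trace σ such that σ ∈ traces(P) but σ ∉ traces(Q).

LTS(P): 5 reachable states
  u0 = c.b.c.a.0\{a,b,c} → =c=> u1
  u1 = b.c.a.0\{a,b,c} → =b=> u2
  u2 = c.a.0\{a,b,c} → =c=> u3
  u3 = a.0\{a,b,c} → =a=> u4
  u4 = 0\{a,b,c} → ∅
LTS(Q): 4 reachable states
  v0 = c.c.a.0\{a,b,c} → =c=> v1
  v1 = c.a.0\{a,b,c} → =c=> v2
  v2 = a.0\{a,b,c} → =a=> v3
  v3 = 0\{a,b,c} → ∅
Executing cb from P (initial set {u0}):
  step 1 (c): {u1}
  step 2 (b): {u2}
  — P admits the full trace.
Executing cb from Q (initial set {v0}):
  step 1 (c): {v1}
  step 2 (b): ∅ (Q stuck)

cb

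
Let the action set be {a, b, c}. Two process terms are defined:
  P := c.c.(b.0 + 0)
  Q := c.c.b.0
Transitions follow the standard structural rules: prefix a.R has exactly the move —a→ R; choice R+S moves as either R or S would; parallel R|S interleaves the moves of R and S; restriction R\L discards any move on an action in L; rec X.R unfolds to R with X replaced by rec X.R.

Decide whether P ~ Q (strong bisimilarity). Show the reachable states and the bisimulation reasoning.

YES

P's transition system — 4 states:
  m0 = c.c.(b.0 + 0) has moves =c=> m1
  m1 = c.(b.0 + 0) has moves =c=> m2
  m2 = b.0 + 0 has moves =b=> m3
  m3 = 0 has moves stopped
Q's transition system — 4 states:
  n0 = c.c.b.0 has moves =c=> n1
  n1 = c.b.0 has moves =c=> n2
  n2 = b.0 has moves =b=> n3
  n3 = 0 has moves stopped
Coarsest stable partition (strong bisimilarity classes):
  B0 = {m0, n0}
  B1 = {m1, n1}
  B2 = {m2, n2}
  B3 = {m3, n3}
m0 ∈ B0, n0 ∈ B0 → same block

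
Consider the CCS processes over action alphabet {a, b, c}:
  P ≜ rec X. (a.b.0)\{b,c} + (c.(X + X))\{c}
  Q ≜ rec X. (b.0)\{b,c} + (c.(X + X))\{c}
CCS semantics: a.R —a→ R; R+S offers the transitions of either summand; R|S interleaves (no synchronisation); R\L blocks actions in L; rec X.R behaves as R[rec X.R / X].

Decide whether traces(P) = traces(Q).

Reachable graph of P (2 states):
  p0 = rec X. (a.b.0)\{b,c} + (c.(X + X))\{c} has moves ··a··> p1
  p1 = (b.0)\{b,c} has moves stopped
Reachable graph of Q (1 states):
  q0 = rec X. (b.0)\{b,c} + (c.(X + X))\{c} has moves stopped
Trace ⟨a⟩ through P, begin at {p0}:
  after a @ step 1: {p1}
  — P admits the full trace.
Trace ⟨a⟩ through Q, begin at {q0}:
  after a @ step 1: ∅ (Q stuck)

trace-distinct — witness ⟨a⟩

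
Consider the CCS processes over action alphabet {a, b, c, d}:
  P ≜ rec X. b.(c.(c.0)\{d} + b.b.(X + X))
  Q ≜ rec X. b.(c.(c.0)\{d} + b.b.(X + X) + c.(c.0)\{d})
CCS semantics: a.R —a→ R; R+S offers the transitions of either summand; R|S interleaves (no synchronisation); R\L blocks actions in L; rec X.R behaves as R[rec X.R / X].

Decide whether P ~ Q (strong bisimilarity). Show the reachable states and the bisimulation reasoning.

P's transition system — 6 states:
  m0 = rec X. b.(c.(c.0)\{d} + b.b.(X + X)) | ··b··> m1
  m1 = c.(c.0)\{d} + b.b.((rec X. b.(c.(c.0)\{d} + b.b.(X + X))) + (rec X. b.(c.(c.0)\{d} + b.b.(X + X)))) | ··b··> m2, ··c··> m3
  m2 = b.((rec X. b.(c.(c.0)\{d} + b.b.(X + X))) + (rec X. b.(c.(c.0)\{d} + b.b.(X + X)))) | ··b··> m4
  m3 = (c.0)\{d} | ··c··> m5
  m4 = (rec X. b.(c.(c.0)\{d} + b.b.(X + X))) + (rec X. b.(c.(c.0)\{d} + b.b.(X + X))) | ··b··> m1
  m5 = 0\{d} | (no moves)
Q's transition system — 6 states:
  n0 = rec X. b.(c.(c.0)\{d} + b.b.(X + X) + c.(c.0)\{d}) | ··b··> n1
  n1 = c.(c.0)\{d} + b.b.((rec X. b.(c.(c.0)\{d} + b.b.(X + X) + c.(c.0)\{d})) + (rec X. b.(c.(c.0)\{d} + b.b.(X + X) + c.(c.0)\{d}))) + c.(c.0)\{d} | ··b··> n2, ··c··> n3
  n2 = b.((rec X. b.(c.(c.0)\{d} + b.b.(X + X) + c.(c.0)\{d})) + (rec X. b.(c.(c.0)\{d} + b.b.(X + X) + c.(c.0)\{d}))) | ··b··> n4
  n3 = (c.0)\{d} | ··c··> n5
  n4 = (rec X. b.(c.(c.0)\{d} + b.b.(X + X) + c.(c.0)\{d})) + (rec X. b.(c.(c.0)\{d} + b.b.(X + X) + c.(c.0)\{d})) | ··b··> n1
  n5 = 0\{d} | (no moves)
Coarsest stable partition (strong bisimilarity classes):
  B0 = {m0, m4, n0, n4}
  B1 = {m1, n1}
  B2 = {m3, n3}
  B3 = {m5, n5}
  B4 = {m2, n2}
m0 ∈ B0, n0 ∈ B0 → same block

P ~ Q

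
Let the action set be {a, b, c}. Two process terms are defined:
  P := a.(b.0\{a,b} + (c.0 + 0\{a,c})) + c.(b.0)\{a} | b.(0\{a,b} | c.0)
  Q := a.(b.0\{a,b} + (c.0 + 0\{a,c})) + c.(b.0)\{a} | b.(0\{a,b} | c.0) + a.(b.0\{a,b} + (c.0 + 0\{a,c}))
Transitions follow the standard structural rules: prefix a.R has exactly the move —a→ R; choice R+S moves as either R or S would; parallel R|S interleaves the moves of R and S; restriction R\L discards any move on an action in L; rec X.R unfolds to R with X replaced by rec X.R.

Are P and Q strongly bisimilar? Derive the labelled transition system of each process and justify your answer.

P ~ Q

P's transition system — 12 states:
  u0 = a.(b.0\{a,b} + (c.0 + 0\{a,c})) + c.(b.0)\{a} | b.(0\{a,b} | c.0) → ··a··> u1, ··b··> u2, ··c··> u3
  u1 = b.0\{a,b} + (c.0 + 0\{a,c}) → ··b··> u4, ··c··> u5
  u2 = c.(b.0)\{a} | (0\{a,b} | c.0) → ··c··> u6, ··c··> u7
  u3 = (b.0)\{a} | b.(0\{a,b} | c.0) → ··b··> u6, ··b··> u8
  u4 = 0\{a,b} → ∅
  u5 = 0 → ∅
  u6 = (b.0)\{a} | (0\{a,b} | c.0) → ··b··> u9, ··c··> u10
  u7 = c.(b.0)\{a} | (0\{a,b} | 0) → ··c··> u10
  u8 = 0\{a} | b.(0\{a,b} | c.0) → ··b··> u9
  u9 = 0\{a} | (0\{a,b} | c.0) → ··c··> u11
  u10 = (b.0)\{a} | (0\{a,b} | 0) → ··b··> u11
  u11 = 0\{a} | (0\{a,b} | 0) → ∅
Q's transition system — 12 states:
  v0 = a.(b.0\{a,b} + (c.0 + 0\{a,c})) + c.(b.0)\{a} | b.(0\{a,b} | c.0) + a.(b.0\{a,b} + (c.0 + 0\{a,c})) → ··a··> v1, ··b··> v2, ··c··> v3
  v1 = b.0\{a,b} + (c.0 + 0\{a,c}) → ··b··> v4, ··c··> v5
  v2 = c.(b.0)\{a} | (0\{a,b} | c.0) → ··c··> v6, ··c··> v7
  v3 = (b.0)\{a} | b.(0\{a,b} | c.0) → ··b··> v6, ··b··> v8
  v4 = 0\{a,b} → ∅
  v5 = 0 → ∅
  v6 = (b.0)\{a} | (0\{a,b} | c.0) → ··b··> v9, ··c··> v10
  v7 = c.(b.0)\{a} | (0\{a,b} | 0) → ··c··> v10
  v8 = 0\{a} | b.(0\{a,b} | c.0) → ··b··> v9
  v9 = 0\{a} | (0\{a,b} | c.0) → ··c··> v11
  v10 = (b.0)\{a} | (0\{a,b} | 0) → ··b··> v11
  v11 = 0\{a} | (0\{a,b} | 0) → ∅
Coarsest stable partition (strong bisimilarity classes):
  B0 = {u0, v0}
  B1 = {u2, v2}
  B2 = {u6, v6}
  B3 = {u10, v10}
  B4 = {u11, u4, u5, v11, v4, v5}
  B5 = {u9, v9}
  B6 = {u7, v7}
  B7 = {u1, v1}
  B8 = {u3, v3}
  B9 = {u8, v8}
u0 ∈ B0, v0 ∈ B0 → same block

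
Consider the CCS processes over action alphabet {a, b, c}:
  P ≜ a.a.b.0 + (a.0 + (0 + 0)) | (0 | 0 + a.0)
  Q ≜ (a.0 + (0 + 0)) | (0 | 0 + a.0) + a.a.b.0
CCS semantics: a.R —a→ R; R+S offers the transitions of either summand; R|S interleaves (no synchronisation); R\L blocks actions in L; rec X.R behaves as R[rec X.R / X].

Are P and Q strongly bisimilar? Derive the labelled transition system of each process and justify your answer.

LTS(P): 7 reachable states
  m0 = a.a.b.0 + (a.0 + (0 + 0)) | (0 | 0 + a.0) → —a→ m1, —a→ m2, —a→ m3
  m1 = (a.0 + (0 + 0)) | 0 → —a→ m4
  m2 = 0 | (0 | 0 + a.0) → —a→ m4
  m3 = a.b.0 → —a→ m5
  m4 = 0 | 0 → stopped
  m5 = b.0 → —b→ m6
  m6 = 0 → stopped
LTS(Q): 7 reachable states
  n0 = (a.0 + (0 + 0)) | (0 | 0 + a.0) + a.a.b.0 → —a→ n1, —a→ n2, —a→ n3
  n1 = (a.0 + (0 + 0)) | 0 → —a→ n4
  n2 = 0 | (0 | 0 + a.0) → —a→ n4
  n3 = a.b.0 → —a→ n5
  n4 = 0 | 0 → stopped
  n5 = b.0 → —b→ n6
  n6 = 0 → stopped
Coarsest stable partition (strong bisimilarity classes):
  B0 = {m0, n0}
  B1 = {m3, n3}
  B2 = {m5, n5}
  B3 = {m4, m6, n4, n6}
  B4 = {m1, m2, n1, n2}
m0 ∈ B0, n0 ∈ B0 → same block

bisimilar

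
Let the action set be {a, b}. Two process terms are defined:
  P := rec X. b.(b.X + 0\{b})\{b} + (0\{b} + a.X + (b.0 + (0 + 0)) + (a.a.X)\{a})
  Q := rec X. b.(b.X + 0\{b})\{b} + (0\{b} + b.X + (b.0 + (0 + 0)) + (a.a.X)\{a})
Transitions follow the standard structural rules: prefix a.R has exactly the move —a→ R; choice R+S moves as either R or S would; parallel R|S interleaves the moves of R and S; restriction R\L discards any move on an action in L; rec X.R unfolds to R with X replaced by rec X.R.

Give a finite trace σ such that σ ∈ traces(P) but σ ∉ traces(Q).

a

LTS(P): 3 reachable states
  m0 = rec X. b.(b.X + 0\{b})\{b} + (0\{b} + a.X + (b.0 + (0 + 0)) + (a.a.X)\{a}) | —a→ m0, —b→ m1, —b→ m2
  m1 = (b.(rec X. b.(b.X + 0\{b})\{b} + (0\{b} + a.X + (b.0 + (0 + 0)) + (a.a.X)\{a})) + 0\{b})\{b} | deadlocked
  m2 = 0 | deadlocked
LTS(Q): 3 reachable states
  n0 = rec X. b.(b.X + 0\{b})\{b} + (0\{b} + b.X + (b.0 + (0 + 0)) + (a.a.X)\{a}) | —b→ n0, —b→ n1, —b→ n2
  n1 = (b.(rec X. b.(b.X + 0\{b})\{b} + (0\{b} + b.X + (b.0 + (0 + 0)) + (a.a.X)\{a})) + 0\{b})\{b} | deadlocked
  n2 = 0 | deadlocked
Trace ⟨a⟩ through P, begin at {m0}:
  [1] a ⇒ {m0}
  ✓ P
Trace ⟨a⟩ through Q, begin at {n0}:
  [1] a ⇒ ∅  — Q cannot continue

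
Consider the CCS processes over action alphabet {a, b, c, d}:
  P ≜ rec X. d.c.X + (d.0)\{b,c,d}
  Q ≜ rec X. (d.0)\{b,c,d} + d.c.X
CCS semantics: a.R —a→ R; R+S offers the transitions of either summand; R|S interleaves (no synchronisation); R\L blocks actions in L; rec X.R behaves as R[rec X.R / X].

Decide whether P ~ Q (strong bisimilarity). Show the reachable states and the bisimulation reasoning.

bisimilar

P's transition system — 2 states:
  s0 = rec X. d.c.X + (d.0)\{b,c,d} → ··d··> s1
  s1 = c.(rec X. d.c.X + (d.0)\{b,c,d}) → ··c··> s0
Q's transition system — 2 states:
  t0 = rec X. (d.0)\{b,c,d} + d.c.X → ··d··> t1
  t1 = c.(rec X. (d.0)\{b,c,d} + d.c.X) → ··c··> t0
Coarsest stable partition (strong bisimilarity classes):
  B0 = {s0, t0}
  B1 = {s1, t1}
s0 ∈ B0, t0 ∈ B0 → same block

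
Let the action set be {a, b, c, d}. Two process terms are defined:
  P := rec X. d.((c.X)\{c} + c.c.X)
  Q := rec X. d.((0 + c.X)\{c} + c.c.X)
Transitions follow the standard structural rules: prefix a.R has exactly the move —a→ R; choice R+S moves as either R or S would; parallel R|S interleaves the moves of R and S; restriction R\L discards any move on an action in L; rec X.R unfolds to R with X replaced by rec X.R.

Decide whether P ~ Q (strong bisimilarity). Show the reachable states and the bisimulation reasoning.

bisimilar

P's transition system — 3 states:
  u0 = rec X. d.((c.X)\{c} + c.c.X) has moves -d-> u1
  u1 = (c.(rec X. d.((c.X)\{c} + c.c.X)))\{c} + c.c.(rec X. d.((c.X)\{c} + c.c.X)) has moves -c-> u2
  u2 = c.(rec X. d.((c.X)\{c} + c.c.X)) has moves -c-> u0
Q's transition system — 3 states:
  v0 = rec X. d.((0 + c.X)\{c} + c.c.X) has moves -d-> v1
  v1 = (0 + c.(rec X. d.((0 + c.X)\{c} + c.c.X)))\{c} + c.c.(rec X. d.((0 + c.X)\{c} + c.c.X)) has moves -c-> v2
  v2 = c.(rec X. d.((0 + c.X)\{c} + c.c.X)) has moves -c-> v0
Partition-refinement fixed point:
  B0 = {u0, v0}
  B1 = {u1, v1}
  B2 = {u2, v2}
u0 ∈ B0, v0 ∈ B0 → same block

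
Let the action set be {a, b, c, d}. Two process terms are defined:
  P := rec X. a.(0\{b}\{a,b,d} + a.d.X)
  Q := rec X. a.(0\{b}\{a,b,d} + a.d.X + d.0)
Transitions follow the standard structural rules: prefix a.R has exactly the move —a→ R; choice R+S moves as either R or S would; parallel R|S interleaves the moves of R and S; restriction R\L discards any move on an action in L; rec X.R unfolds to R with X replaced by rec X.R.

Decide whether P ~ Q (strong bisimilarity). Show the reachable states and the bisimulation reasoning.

Reachable graph of P (3 states):
  u0 = rec X. a.(0\{b}\{a,b,d} + a.d.X) :: =a=> u1
  u1 = 0\{b}\{a,b,d} + a.d.(rec X. a.(0\{b}\{a,b,d} + a.d.X)) :: =a=> u2
  u2 = d.(rec X. a.(0\{b}\{a,b,d} + a.d.X)) :: =d=> u0
Reachable graph of Q (4 states):
  v0 = rec X. a.(0\{b}\{a,b,d} + a.d.X + d.0) :: =a=> v1
  v1 = 0\{b}\{a,b,d} + a.d.(rec X. a.(0\{b}\{a,b,d} + a.d.X + d.0)) + d.0 :: =a=> v2, =d=> v3
  v2 = d.(rec X. a.(0\{b}\{a,b,d} + a.d.X + d.0)) :: =d=> v0
  v3 = 0 :: ·
Bisimilarity quotient blocks:
  B0 = {u0}
  B1 = {u1}
  B2 = {u2}
  B3 = {v0}
  B4 = {v1}
  B5 = {v2}
  B6 = {v3}
u0 ∈ B0, v0 ∈ B3 → different blocks

P ≁ Q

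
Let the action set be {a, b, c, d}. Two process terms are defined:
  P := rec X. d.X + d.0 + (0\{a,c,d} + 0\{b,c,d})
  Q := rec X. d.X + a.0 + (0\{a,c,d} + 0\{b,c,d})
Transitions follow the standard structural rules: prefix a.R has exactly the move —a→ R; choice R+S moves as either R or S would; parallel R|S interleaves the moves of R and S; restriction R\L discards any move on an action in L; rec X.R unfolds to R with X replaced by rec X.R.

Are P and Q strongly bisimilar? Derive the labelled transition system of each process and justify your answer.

P's transition system — 2 states:
  p0 = rec X. d.X + d.0 + (0\{a,c,d} + 0\{b,c,d}) ⊢ --d--▸ p0, --d--▸ p1
  p1 = 0 ⊢ deadlocked
Q's transition system — 2 states:
  q0 = rec X. d.X + a.0 + (0\{a,c,d} + 0\{b,c,d}) ⊢ --a--▸ q1, --d--▸ q0
  q1 = 0 ⊢ deadlocked
Partition-refinement fixed point:
  B0 = {p0}
  B1 = {p1, q1}
  B2 = {q0}
p0 ∈ B0, q0 ∈ B2 → different blocks

not bisimilar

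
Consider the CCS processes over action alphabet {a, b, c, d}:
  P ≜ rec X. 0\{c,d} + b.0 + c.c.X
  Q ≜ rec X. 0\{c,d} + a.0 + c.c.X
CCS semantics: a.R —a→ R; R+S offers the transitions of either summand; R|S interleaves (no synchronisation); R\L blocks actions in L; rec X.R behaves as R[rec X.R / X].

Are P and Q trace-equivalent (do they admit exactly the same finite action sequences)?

NO — witness ⟨b⟩

Reachable graph of P (3 states):
  m0 = rec X. 0\{c,d} + b.0 + c.c.X has moves --b--▸ m1, --c--▸ m2
  m1 = 0 has moves deadlocked
  m2 = c.(rec X. 0\{c,d} + b.0 + c.c.X) has moves --c--▸ m0
Reachable graph of Q (3 states):
  n0 = rec X. 0\{c,d} + a.0 + c.c.X has moves --a--▸ n1, --c--▸ n2
  n1 = 0 has moves deadlocked
  n2 = c.(rec X. 0\{c,d} + a.0 + c.c.X) has moves --c--▸ n0
Trace ⟨b⟩ through P, begin at {m0}:
  after b @ step 1: {m1}
  ✓ P
Trace ⟨b⟩ through Q, begin at {n0}:
  after b @ step 1: no successor for Q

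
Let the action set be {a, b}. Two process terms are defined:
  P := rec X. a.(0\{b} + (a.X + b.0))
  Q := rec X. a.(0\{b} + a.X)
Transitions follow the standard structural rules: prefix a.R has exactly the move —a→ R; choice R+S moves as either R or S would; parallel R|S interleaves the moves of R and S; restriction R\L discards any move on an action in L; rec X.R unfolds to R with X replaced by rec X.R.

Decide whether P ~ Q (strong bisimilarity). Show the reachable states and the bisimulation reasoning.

not bisimilar

P's transition system — 3 states:
  u0 = rec X. a.(0\{b} + (a.X + b.0)) | ··a··> u1
  u1 = 0\{b} + (a.(rec X. a.(0\{b} + (a.X + b.0))) + b.0) | ··a··> u0, ··b··> u2
  u2 = 0 | stopped
Q's transition system — 2 states:
  v0 = rec X. a.(0\{b} + a.X) | ··a··> v1
  v1 = 0\{b} + a.(rec X. a.(0\{b} + a.X)) | ··a··> v0
Partition-refinement fixed point:
  B0 = {u0}
  B1 = {u1}
  B2 = {u2}
  B3 = {v0, v1}
u0 ∈ B0, v0 ∈ B3 → different blocks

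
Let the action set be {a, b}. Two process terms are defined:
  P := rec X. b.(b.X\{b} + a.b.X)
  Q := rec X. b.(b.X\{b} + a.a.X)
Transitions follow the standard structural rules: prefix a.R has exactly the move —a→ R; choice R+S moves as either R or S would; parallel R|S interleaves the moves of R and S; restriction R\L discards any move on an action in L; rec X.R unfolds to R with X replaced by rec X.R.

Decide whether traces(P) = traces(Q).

traces(P) ≠ traces(Q) — witness ⟨bab⟩

P's transition system — 4 states:
  u0 = rec X. b.(b.X\{b} + a.b.X) | ··b··> u1
  u1 = b.(rec X. b.(b.X\{b} + a.b.X))\{b} + a.b.(rec X. b.(b.X\{b} + a.b.X)) | ··a··> u2, ··b··> u3
  u2 = b.(rec X. b.(b.X\{b} + a.b.X)) | ··b··> u0
  u3 = (rec X. b.(b.X\{b} + a.b.X))\{b} | (no moves)
Q's transition system — 4 states:
  v0 = rec X. b.(b.X\{b} + a.a.X) | ··b··> v1
  v1 = b.(rec X. b.(b.X\{b} + a.a.X))\{b} + a.a.(rec X. b.(b.X\{b} + a.a.X)) | ··a··> v2, ··b··> v3
  v2 = a.(rec X. b.(b.X\{b} + a.a.X)) | ··a··> v0
  v3 = (rec X. b.(b.X\{b} + a.a.X))\{b} | (no moves)
Executing bab from P (initial set {u0}):
  step 1 (b): {u1}
  step 2 (a): {u2}
  step 3 (b): {u0}
  — P admits the full trace.
Executing bab from Q (initial set {v0}):
  step 1 (b): {v1}
  step 2 (a): {v2}
  step 3 (b): ∅ (Q stuck)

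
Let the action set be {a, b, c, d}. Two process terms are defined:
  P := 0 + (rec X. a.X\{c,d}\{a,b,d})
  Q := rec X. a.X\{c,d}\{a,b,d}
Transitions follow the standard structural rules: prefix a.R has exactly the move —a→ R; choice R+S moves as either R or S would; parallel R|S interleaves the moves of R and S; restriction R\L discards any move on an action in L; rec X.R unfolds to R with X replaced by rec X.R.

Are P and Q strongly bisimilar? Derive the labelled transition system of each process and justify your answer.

P's transition system — 2 states:
  s0 = 0 + (rec X. a.X\{c,d}\{a,b,d}) | --a--▸ s1
  s1 = (rec X. a.X\{c,d}\{a,b,d})\{c,d}\{a,b,d} | (no moves)
Q's transition system — 2 states:
  t0 = rec X. a.X\{c,d}\{a,b,d} | --a--▸ t1
  t1 = (rec X. a.X\{c,d}\{a,b,d})\{c,d}\{a,b,d} | (no moves)
Coarsest stable partition (strong bisimilarity classes):
  B0 = {s0, t0}
  B1 = {s1, t1}
s0 ∈ B0, t0 ∈ B0 → same block

P ~ Q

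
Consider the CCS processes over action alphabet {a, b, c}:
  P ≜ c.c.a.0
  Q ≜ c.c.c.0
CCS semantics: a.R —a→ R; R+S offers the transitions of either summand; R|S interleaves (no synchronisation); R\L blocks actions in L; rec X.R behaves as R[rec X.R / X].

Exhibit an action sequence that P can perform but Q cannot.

cca

Reachable graph of P (4 states):
  m0 = c.c.a.0 | ··c··> m1
  m1 = c.a.0 | ··c··> m2
  m2 = a.0 | ··a··> m3
  m3 = 0 | stopped
Reachable graph of Q (4 states):
  n0 = c.c.c.0 | ··c··> n1
  n1 = c.c.0 | ··c··> n2
  n2 = c.0 | ··c··> n3
  n3 = 0 | stopped
Run σ = ⟨cca⟩ on P: start {m0}
  [1] c ⇒ {m1}
  [2] c ⇒ {m2}
  [3] a ⇒ {m3}
  ✓ P
Run σ = ⟨cca⟩ on Q: start {n0}
  [1] c ⇒ {n1}
  [2] c ⇒ {n2}
  [3] a ⇒ no successor for Q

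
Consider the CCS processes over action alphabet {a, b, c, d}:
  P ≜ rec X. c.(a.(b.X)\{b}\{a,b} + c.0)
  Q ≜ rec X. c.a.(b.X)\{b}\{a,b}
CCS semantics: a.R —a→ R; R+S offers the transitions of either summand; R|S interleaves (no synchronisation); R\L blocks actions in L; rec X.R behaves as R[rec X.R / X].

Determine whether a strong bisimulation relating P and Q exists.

not bisimilar

Reachable graph of P (4 states):
  m0 = rec X. c.(a.(b.X)\{b}\{a,b} + c.0) :: ··c··> m1
  m1 = a.(b.(rec X. c.(a.(b.X)\{b}\{a,b} + c.0)))\{b}\{a,b} + c.0 :: ··a··> m2, ··c··> m3
  m2 = (b.(rec X. c.(a.(b.X)\{b}\{a,b} + c.0)))\{b}\{a,b} :: ∅
  m3 = 0 :: ∅
Reachable graph of Q (3 states):
  n0 = rec X. c.a.(b.X)\{b}\{a,b} :: ··c··> n1
  n1 = a.(b.(rec X. c.a.(b.X)\{b}\{a,b}))\{b}\{a,b} :: ··a··> n2
  n2 = (b.(rec X. c.a.(b.X)\{b}\{a,b}))\{b}\{a,b} :: ∅
Partition-refinement fixed point:
  B0 = {m0}
  B1 = {m1}
  B2 = {m2, m3, n2}
  B3 = {n0}
  B4 = {n1}
m0 ∈ B0, n0 ∈ B3 → different blocks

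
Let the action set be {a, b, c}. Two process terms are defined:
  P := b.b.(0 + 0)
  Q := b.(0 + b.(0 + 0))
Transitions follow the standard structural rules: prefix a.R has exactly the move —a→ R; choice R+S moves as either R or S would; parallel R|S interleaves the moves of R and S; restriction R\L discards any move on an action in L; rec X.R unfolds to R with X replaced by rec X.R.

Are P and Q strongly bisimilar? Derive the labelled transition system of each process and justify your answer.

Reachable graph of P (3 states):
  m0 = b.b.(0 + 0) | ··b··> m1
  m1 = b.(0 + 0) | ··b··> m2
  m2 = 0 + 0 | ·
Reachable graph of Q (3 states):
  n0 = b.(0 + b.(0 + 0)) | ··b··> n1
  n1 = 0 + b.(0 + 0) | ··b··> n2
  n2 = 0 + 0 | ·
Bisimilarity quotient blocks:
  B0 = {m0, n0}
  B1 = {m1, n1}
  B2 = {m2, n2}
m0 ∈ B0, n0 ∈ B0 → same block

bisimilar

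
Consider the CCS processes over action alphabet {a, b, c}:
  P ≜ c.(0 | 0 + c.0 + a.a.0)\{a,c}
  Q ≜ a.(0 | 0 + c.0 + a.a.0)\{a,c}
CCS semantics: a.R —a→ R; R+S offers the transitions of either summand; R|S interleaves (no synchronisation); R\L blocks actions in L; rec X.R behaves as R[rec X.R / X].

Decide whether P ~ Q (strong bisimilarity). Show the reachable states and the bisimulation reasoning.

P ≁ Q

Reachable graph of P (2 states):
  p0 = c.(0 | 0 + c.0 + a.a.0)\{a,c} → ··c··> p1
  p1 = (0 | 0 + c.0 + a.a.0)\{a,c} → (no moves)
Reachable graph of Q (2 states):
  q0 = a.(0 | 0 + c.0 + a.a.0)\{a,c} → ··a··> q1
  q1 = (0 | 0 + c.0 + a.a.0)\{a,c} → (no moves)
Coarsest stable partition (strong bisimilarity classes):
  B0 = {p0}
  B1 = {p1, q1}
  B2 = {q0}
p0 ∈ B0, q0 ∈ B2 → different blocks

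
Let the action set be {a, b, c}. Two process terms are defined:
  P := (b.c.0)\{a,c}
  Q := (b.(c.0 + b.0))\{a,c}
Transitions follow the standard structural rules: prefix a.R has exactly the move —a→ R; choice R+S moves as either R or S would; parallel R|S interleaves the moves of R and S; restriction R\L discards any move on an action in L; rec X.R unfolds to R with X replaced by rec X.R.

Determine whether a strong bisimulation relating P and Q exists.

not bisimilar

P's transition system — 2 states:
  m0 = (b.c.0)\{a,c} has moves =b=> m1
  m1 = (c.0)\{a,c} has moves deadlocked
Q's transition system — 3 states:
  n0 = (b.(c.0 + b.0))\{a,c} has moves =b=> n1
  n1 = (c.0 + b.0)\{a,c} has moves =b=> n2
  n2 = 0\{a,c} has moves deadlocked
Bisimilarity quotient blocks:
  B0 = {m0, n1}
  B1 = {m1, n2}
  B2 = {n0}
m0 ∈ B0, n0 ∈ B2 → different blocks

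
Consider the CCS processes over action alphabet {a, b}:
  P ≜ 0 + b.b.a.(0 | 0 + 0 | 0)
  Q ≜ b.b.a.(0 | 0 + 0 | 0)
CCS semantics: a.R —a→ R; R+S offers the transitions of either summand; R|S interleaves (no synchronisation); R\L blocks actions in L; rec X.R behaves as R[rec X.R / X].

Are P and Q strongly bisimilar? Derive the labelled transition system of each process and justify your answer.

P ~ Q

Reachable graph of P (4 states):
  s0 = 0 + b.b.a.(0 | 0 + 0 | 0) has moves =b=> s1
  s1 = b.a.(0 | 0 + 0 | 0) has moves =b=> s2
  s2 = a.(0 | 0 + 0 | 0) has moves =a=> s3
  s3 = 0 | 0 + 0 | 0 has moves ∅
Reachable graph of Q (4 states):
  t0 = b.b.a.(0 | 0 + 0 | 0) has moves =b=> t1
  t1 = b.a.(0 | 0 + 0 | 0) has moves =b=> t2
  t2 = a.(0 | 0 + 0 | 0) has moves =a=> t3
  t3 = 0 | 0 + 0 | 0 has moves ∅
Bisimilarity quotient blocks:
  B0 = {s0, t0}
  B1 = {s1, t1}
  B2 = {s2, t2}
  B3 = {s3, t3}
s0 ∈ B0, t0 ∈ B0 → same block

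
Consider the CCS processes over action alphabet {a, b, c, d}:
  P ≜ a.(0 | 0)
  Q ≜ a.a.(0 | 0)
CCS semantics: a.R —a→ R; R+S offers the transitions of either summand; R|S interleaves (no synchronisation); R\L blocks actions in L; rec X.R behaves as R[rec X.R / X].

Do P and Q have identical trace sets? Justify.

NO — witness ⟨aa⟩

Reachable graph of P (2 states):
  m0 = a.(0 | 0) has moves --a--▸ m1
  m1 = 0 | 0 has moves ·
Reachable graph of Q (3 states):
  n0 = a.a.(0 | 0) has moves --a--▸ n1
  n1 = a.(0 | 0) has moves --a--▸ n2
  n2 = 0 | 0 has moves ·
Executing aa from Q (initial set {n0}):
  after a @ step 1: {n1}
  after a @ step 2: {n2}
  ✓ Q
Executing aa from P (initial set {m0}):
  after a @ step 1: {m1}
  after a @ step 2: no successor for P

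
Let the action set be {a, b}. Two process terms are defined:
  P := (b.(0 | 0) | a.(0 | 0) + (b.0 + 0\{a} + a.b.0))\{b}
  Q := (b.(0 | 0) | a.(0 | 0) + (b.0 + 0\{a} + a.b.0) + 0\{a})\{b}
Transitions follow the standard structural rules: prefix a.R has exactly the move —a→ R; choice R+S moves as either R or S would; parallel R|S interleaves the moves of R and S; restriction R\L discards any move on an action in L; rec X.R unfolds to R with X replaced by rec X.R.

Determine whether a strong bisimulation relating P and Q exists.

P's transition system — 3 states:
  u0 = (b.(0 | 0) | a.(0 | 0) + (b.0 + 0\{a} + a.b.0))\{b} ⊢ --a--▸ u1, --a--▸ u2
  u1 = (b.(0 | 0) | (0 | 0))\{b} ⊢ ∅
  u2 = (b.0)\{b} ⊢ ∅
Q's transition system — 3 states:
  v0 = (b.(0 | 0) | a.(0 | 0) + (b.0 + 0\{a} + a.b.0) + 0\{a})\{b} ⊢ --a--▸ v1, --a--▸ v2
  v1 = (b.(0 | 0) | (0 | 0))\{b} ⊢ ∅
  v2 = (b.0)\{b} ⊢ ∅
Bisimilarity quotient blocks:
  B0 = {u0, v0}
  B1 = {u1, u2, v1, v2}
u0 ∈ B0, v0 ∈ B0 → same block

P ~ Q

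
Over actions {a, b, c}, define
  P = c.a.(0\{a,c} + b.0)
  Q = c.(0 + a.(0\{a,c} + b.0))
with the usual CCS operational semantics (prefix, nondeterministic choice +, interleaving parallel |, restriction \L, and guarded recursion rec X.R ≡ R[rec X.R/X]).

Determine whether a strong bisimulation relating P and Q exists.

P's transition system — 4 states:
  u0 = c.a.(0\{a,c} + b.0) :: =c=> u1
  u1 = a.(0\{a,c} + b.0) :: =a=> u2
  u2 = 0\{a,c} + b.0 :: =b=> u3
  u3 = 0 :: deadlocked
Q's transition system — 4 states:
  v0 = c.(0 + a.(0\{a,c} + b.0)) :: =c=> v1
  v1 = 0 + a.(0\{a,c} + b.0) :: =a=> v2
  v2 = 0\{a,c} + b.0 :: =b=> v3
  v3 = 0 :: deadlocked
Bisimilarity quotient blocks:
  B0 = {u0, v0}
  B1 = {u1, v1}
  B2 = {u2, v2}
  B3 = {u3, v3}
u0 ∈ B0, v0 ∈ B0 → same block

bisimilar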